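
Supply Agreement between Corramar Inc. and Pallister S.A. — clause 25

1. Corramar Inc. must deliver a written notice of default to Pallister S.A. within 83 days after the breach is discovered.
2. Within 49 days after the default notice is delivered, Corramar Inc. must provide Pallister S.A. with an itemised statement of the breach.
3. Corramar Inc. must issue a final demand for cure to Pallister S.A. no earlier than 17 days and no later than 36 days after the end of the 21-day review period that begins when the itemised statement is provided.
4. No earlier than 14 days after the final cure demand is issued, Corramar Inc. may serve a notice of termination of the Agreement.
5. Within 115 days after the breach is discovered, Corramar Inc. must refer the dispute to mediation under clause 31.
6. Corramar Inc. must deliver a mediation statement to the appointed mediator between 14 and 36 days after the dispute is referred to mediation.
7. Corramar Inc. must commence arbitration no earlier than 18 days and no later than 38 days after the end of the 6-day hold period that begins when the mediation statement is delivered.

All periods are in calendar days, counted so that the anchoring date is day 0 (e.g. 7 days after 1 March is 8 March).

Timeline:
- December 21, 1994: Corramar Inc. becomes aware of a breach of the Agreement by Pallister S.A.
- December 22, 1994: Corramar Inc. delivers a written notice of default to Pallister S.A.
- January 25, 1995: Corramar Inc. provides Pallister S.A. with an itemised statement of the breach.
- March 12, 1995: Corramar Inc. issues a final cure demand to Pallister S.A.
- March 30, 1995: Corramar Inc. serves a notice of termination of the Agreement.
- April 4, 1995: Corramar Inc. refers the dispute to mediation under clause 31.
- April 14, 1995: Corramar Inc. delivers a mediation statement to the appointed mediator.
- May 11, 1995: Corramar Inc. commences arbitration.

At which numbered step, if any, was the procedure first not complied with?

Step 1: 83 days after December 21, 1994 (when the breach is discovered) is March 14, 1995; completed December 22, 1994, before the deadline.
Step 2: 49 days after December 22, 1994 (when the default notice is delivered) is February 9, 1995; completed January 25, 1995, before the deadline.
Step 3: the window is 17–36 days after February 15, 1995 (end of the 21-day review period, which began when the itemised statement is provided on January 25, 1995), so March 4, 1995 through March 23, 1995; done March 12, 1995, which is between those dates.
Step 4: the earliest permitted date is 14 days after March 12, 1995 (when the final cure demand is issued), i.e. March 26, 1995; done March 30, 1995, after the minimum wait.
Step 5: 115 days after December 21, 1994 (when the breach is discovered) is April 15, 1995; done April 4, 1995 — timely.
Step 6: the window is 14–36 days after April 4, 1995 (when the dispute is referred to mediation), so April 18, 1995 through May 10, 1995; April 14, 1995 is 4 days too early.

Step 6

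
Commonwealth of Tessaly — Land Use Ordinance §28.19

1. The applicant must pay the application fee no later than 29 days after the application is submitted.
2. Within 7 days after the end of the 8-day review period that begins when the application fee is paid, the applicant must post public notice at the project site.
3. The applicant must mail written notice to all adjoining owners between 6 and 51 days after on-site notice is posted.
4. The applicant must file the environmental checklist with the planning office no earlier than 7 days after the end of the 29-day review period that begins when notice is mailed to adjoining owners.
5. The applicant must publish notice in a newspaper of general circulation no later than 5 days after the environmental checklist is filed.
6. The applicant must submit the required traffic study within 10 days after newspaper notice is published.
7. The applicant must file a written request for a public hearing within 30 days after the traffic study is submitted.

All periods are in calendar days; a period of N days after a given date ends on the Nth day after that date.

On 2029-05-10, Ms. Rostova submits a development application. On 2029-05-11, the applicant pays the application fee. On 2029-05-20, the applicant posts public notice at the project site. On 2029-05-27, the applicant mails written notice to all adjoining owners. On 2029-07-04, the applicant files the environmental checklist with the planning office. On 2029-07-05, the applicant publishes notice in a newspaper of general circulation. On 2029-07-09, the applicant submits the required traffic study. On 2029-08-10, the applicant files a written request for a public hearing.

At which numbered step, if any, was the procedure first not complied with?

(1) due by 2029-05-10 + 29 days = 2029-06-08; done 2029-05-11 — timely.
(2) due by 2029-05-19 + 7 days = 2029-05-26; completed 2029-05-20, before the deadline.
(3) the permitted window runs from 2029-05-20 + 6 = 2029-05-26 to 2029-05-20 + 51 = 2029-07-10; 2029-05-27 falls inside that range.
(4) permitted from 2029-06-25 + 7 days = 2029-07-02 onward; done 2029-07-04 — permitted.
(5) due by 2029-07-04 + 5 days = 2029-07-09; 2029-07-05 is within that limit.
(6) due by 2029-07-05 + 10 days = 2029-07-15; 2029-07-09 is within that limit.
(7) due by 2029-07-09 + 30 days = 2029-08-08; 2029-08-10 misses that deadline by 2 days.
The analysis stops there.

Step 7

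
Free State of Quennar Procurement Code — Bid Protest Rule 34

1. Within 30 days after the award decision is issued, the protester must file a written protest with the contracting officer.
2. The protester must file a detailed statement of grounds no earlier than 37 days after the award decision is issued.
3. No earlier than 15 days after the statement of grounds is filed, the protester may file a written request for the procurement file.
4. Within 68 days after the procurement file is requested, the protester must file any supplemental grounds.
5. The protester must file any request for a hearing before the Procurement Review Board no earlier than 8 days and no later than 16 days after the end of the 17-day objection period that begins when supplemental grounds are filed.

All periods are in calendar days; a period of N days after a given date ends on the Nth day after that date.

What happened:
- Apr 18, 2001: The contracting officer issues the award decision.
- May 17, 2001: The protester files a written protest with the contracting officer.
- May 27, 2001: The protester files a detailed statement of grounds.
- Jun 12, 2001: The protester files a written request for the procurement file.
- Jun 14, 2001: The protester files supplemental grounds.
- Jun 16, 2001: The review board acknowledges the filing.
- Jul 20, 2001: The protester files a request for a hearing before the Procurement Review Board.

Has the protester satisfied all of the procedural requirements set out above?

No

Step 1: 30 days after Apr 18, 2001 (when the award decision is issued) is May 18, 2001; May 17, 2001 is within that limit.
Step 2: the earliest permitted date is 37 days after Apr 18, 2001 (when the award decision is issued), i.e. May 25, 2001; done May 27, 2001, after the minimum wait.
Step 3: the earliest permitted date is 15 days after May 27, 2001 (when the statement of grounds is filed), i.e. Jun 11, 2001; done Jun 12, 2001, after the minimum wait.
Step 4: 68 days after Jun 12, 2001 (when the procurement file is requested) is Aug 19, 2001; done Jun 14, 2001 — timely.
Step 5: the window is 8–16 days after Jul 1, 2001 (end of the 17-day objection period, which began when supplemental grounds are filed on Jun 14, 2001), so Jul 9, 2001 through Jul 17, 2001; done Jul 20, 2001 — 3 days after the window closed.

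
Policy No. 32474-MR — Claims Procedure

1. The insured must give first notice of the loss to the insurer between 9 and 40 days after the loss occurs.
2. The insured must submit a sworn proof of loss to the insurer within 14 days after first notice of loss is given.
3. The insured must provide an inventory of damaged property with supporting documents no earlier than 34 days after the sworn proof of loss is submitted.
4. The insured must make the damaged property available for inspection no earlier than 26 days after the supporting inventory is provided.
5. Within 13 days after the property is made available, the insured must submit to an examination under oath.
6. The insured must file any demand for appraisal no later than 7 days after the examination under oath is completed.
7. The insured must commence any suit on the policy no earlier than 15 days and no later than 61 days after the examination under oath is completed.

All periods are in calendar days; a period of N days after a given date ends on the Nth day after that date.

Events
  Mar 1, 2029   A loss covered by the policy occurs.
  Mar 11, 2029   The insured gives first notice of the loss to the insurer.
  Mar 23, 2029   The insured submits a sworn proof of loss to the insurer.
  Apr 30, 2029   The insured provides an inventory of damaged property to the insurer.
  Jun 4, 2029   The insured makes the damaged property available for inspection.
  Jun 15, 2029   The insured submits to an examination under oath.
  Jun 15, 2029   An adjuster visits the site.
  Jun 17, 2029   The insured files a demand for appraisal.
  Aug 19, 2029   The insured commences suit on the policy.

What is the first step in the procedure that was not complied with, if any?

Step 1 — 9 and 40 days from Mar 1, 2029 (when the loss occurs) are Mar 10, 2029 and Apr 10, 2029 respectively; done Mar 11, 2029, which is between those dates.
Step 2 — counting 14 days from Mar 11, 2029 (when first notice of loss is given) gives a deadline of Mar 25, 2029; Mar 23, 2029 is within that limit.
Step 3 — must wait 34 days from Mar 23, 2029 (when the sworn proof of loss is submitted), so not before Apr 26, 2029; Apr 30, 2029 is on or after that date.
Step 4 — must wait 26 days from Apr 30, 2029 (when the supporting inventory is provided), so not before May 26, 2029; done Jun 4, 2029 — permitted.
Step 5 — counting 13 days from Jun 4, 2029 (when the property is made available) gives a deadline of Jun 17, 2029; completed Jun 15, 2029, before the deadline.
Step 6 — counting 7 days from Jun 15, 2029 (when the examination under oath is completed) gives a deadline of Jun 22, 2029; completed Jun 17, 2029, before the deadline.
Step 7 — 15 and 61 days from Jun 15, 2029 (when the examination under oath is completed) are Jun 30, 2029 and Aug 15, 2029 respectively; Aug 19, 2029 is 4 days past the end of the window.

Step 7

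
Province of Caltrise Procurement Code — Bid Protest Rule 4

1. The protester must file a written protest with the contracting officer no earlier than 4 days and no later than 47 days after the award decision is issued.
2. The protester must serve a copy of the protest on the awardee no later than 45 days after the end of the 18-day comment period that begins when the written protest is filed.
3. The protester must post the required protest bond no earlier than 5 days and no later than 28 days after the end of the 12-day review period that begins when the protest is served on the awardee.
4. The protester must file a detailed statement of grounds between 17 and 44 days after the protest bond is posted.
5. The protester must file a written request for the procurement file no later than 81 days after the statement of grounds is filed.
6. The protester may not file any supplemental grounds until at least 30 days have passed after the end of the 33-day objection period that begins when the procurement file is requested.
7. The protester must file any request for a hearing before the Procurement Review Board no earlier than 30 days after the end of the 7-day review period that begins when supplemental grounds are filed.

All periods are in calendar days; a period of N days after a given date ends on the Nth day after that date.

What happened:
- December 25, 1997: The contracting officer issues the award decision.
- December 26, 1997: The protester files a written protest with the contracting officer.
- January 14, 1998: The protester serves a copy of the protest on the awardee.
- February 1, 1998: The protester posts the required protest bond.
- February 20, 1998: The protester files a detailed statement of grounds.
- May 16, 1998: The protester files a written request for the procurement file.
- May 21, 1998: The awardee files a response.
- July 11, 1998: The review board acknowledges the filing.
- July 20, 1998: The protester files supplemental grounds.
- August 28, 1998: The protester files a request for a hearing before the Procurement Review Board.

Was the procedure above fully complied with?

Step 1: the window is 4–47 days after December 25, 1997 (when the award decision is issued), so December 29, 1997 through February 10, 1998; December 26, 1997 is 3 days too early.
Later steps need not be reached.

No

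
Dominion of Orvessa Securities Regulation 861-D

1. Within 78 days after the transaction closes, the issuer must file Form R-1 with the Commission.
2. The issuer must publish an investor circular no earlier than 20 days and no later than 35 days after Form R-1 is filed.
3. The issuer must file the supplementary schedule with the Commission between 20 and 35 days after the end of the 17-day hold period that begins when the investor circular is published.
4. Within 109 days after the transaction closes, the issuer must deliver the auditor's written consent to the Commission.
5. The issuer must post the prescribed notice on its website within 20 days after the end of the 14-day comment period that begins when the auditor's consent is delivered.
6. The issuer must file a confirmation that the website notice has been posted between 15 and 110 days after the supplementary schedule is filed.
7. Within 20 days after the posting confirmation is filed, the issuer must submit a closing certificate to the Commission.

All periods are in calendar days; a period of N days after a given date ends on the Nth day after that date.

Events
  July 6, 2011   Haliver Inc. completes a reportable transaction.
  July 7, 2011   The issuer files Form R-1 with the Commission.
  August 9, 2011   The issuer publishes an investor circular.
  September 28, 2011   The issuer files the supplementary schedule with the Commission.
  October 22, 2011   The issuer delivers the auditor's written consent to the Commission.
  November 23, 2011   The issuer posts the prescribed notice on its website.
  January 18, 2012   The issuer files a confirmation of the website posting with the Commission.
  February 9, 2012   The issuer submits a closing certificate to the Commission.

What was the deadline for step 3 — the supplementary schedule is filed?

The investor circular is published on August 9, 2011; the 17-day hold period therefore ends August 26, 2011, and step 3 runs from that date. The window is 20–35 days after August 26, 2011; it closes on September 30, 2011.

September 30, 2011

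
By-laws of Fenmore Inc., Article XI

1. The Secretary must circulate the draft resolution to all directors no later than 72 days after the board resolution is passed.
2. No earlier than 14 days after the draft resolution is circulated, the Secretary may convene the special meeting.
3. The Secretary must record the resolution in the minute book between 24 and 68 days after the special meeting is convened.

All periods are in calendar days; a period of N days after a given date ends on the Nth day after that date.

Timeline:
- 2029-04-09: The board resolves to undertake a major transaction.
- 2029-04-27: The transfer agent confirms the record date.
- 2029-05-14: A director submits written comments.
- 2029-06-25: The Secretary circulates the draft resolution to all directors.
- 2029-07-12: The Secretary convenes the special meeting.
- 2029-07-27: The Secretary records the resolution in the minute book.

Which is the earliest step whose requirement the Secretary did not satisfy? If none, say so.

Step 1

Step 1 — counting 72 days from 2029-04-09 (when the board resolution is passed) gives a deadline of 2029-06-20; done 2029-06-25 — 5 days late.
That is the first point of non-compliance.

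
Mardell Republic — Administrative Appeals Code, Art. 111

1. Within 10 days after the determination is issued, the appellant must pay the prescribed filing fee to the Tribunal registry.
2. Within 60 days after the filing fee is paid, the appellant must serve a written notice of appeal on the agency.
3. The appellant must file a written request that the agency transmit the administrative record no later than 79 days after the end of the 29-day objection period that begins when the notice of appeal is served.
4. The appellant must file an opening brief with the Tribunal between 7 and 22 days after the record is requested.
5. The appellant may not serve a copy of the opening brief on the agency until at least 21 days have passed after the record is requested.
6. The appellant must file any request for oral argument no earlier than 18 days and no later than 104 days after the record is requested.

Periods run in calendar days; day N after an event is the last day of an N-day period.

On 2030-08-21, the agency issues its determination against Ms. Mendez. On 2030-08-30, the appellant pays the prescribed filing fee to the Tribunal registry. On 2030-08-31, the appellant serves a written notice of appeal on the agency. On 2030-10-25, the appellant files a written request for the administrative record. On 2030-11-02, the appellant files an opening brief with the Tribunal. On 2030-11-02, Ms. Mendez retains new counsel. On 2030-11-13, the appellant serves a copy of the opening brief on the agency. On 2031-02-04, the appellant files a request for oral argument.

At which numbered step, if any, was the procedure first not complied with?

Step 1: 10 days after 2030-08-21 (when the determination is issued) is 2030-08-31; 2030-08-30 is within that limit.
Step 2: 60 days after 2030-08-30 (when the filing fee is paid) is 2030-10-29; 2030-08-31 is within that limit.
Step 3: 79 days after 2030-09-29 (end of the 29-day objection period, which began when the notice of appeal is served on 2030-08-31) is 2030-12-17; completed 2030-10-25, before the deadline.
Step 4: the window is 7–22 days after 2030-10-25 (when the record is requested), so 2030-11-01 through 2030-11-16; 2030-11-02 falls inside that range.
Step 5: the earliest permitted date is 21 days after 2030-10-25 (when the record is requested), i.e. 2030-11-15; done 2030-11-13 — 2 days too early.

Step 5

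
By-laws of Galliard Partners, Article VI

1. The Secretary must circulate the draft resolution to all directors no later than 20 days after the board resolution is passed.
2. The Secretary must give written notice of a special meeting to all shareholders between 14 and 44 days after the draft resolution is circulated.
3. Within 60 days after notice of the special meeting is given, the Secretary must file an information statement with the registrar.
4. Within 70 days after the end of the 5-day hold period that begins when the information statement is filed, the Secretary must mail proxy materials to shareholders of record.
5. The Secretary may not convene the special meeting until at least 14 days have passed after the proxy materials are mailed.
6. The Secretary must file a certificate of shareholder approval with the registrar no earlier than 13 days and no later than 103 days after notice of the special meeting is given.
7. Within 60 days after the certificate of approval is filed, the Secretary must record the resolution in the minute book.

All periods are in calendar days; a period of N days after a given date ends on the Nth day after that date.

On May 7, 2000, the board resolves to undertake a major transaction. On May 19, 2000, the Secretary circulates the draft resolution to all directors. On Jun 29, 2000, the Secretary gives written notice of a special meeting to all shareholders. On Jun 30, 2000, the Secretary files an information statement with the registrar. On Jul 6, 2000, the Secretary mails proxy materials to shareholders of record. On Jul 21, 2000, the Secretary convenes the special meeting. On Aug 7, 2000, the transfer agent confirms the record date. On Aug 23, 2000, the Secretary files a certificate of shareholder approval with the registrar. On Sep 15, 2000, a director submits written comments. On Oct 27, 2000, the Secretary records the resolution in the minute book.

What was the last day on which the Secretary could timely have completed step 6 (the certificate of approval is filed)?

Step 6 runs from Jun 29, 2000, when notice of the special meeting is given. The window is 13–103 days after Jun 29, 2000; it closes on Oct 10, 2000.

Oct 10, 2000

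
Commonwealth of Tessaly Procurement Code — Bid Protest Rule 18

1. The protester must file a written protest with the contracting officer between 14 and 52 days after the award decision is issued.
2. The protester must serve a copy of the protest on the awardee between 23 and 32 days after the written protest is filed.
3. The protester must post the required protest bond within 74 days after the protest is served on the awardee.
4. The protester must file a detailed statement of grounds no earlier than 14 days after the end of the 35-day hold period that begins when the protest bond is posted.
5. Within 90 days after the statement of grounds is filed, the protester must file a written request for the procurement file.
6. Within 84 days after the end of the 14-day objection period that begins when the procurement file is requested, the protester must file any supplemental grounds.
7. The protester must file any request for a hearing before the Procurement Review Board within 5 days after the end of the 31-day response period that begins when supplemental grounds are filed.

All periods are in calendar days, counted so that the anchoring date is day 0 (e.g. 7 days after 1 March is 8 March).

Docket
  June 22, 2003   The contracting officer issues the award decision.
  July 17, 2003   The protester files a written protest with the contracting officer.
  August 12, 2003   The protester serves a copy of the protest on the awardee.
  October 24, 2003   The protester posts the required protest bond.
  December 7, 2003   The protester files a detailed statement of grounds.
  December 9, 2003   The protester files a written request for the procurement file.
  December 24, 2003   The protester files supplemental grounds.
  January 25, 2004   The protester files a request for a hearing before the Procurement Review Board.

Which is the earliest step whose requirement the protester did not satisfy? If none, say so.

Step 4

Step 1: the window is 14–52 days after June 22, 2003 (when the award decision is issued), so July 6, 2003 through August 13, 2003; done July 17, 2003 — within the window.
Step 2: the window is 23–32 days after July 17, 2003 (when the written protest is filed), so August 9, 2003 through August 18, 2003; done August 12, 2003 — within the window.
Step 3: 74 days after August 12, 2003 (when the protest is served on the awardee) is October 25, 2003; done October 24, 2003 — timely.
Step 4: the earliest permitted date is 14 days after November 28, 2003 (end of the 35-day hold period, which began when the protest bond is posted on October 24, 2003), i.e. December 12, 2003; acted on December 7, 2003, 5 days prematurely.
Later steps need not be reached.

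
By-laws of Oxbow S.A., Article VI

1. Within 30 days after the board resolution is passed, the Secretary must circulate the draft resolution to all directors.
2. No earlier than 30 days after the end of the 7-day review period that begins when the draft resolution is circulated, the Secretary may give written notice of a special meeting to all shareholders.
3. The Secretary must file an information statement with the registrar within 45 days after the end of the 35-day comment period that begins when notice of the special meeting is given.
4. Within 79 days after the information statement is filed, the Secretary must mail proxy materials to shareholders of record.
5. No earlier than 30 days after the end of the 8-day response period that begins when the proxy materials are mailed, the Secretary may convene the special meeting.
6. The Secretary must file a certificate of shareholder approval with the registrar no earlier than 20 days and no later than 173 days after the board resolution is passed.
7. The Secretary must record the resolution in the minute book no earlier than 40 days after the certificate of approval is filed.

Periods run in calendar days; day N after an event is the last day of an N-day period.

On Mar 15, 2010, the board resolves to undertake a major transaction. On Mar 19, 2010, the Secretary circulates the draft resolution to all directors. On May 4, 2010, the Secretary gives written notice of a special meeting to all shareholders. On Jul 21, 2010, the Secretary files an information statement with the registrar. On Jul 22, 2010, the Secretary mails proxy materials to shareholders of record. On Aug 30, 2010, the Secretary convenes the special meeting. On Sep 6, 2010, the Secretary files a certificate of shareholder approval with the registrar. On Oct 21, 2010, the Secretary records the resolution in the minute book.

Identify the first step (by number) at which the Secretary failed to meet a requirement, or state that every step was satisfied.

(1) due by Mar 15, 2010 + 30 days = Apr 14, 2010; done Mar 19, 2010 — timely.
(2) permitted from Mar 26, 2010 + 30 days = Apr 25, 2010 onward; May 4, 2010 is on or after that date.
(3) due by Jun 8, 2010 + 45 days = Jul 23, 2010; done Jul 21, 2010 — timely.
(4) due by Jul 21, 2010 + 79 days = Oct 8, 2010; done Jul 22, 2010 — timely.
(5) permitted from Jul 30, 2010 + 30 days = Aug 29, 2010 onward; done Aug 30, 2010, after the minimum wait.
(6) the permitted window runs from Mar 15, 2010 + 20 = Apr 4, 2010 to Mar 15, 2010 + 173 = Sep 4, 2010; done Sep 6, 2010 — 2 days after the window closed.
That is the first point of non-compliance.

Step 6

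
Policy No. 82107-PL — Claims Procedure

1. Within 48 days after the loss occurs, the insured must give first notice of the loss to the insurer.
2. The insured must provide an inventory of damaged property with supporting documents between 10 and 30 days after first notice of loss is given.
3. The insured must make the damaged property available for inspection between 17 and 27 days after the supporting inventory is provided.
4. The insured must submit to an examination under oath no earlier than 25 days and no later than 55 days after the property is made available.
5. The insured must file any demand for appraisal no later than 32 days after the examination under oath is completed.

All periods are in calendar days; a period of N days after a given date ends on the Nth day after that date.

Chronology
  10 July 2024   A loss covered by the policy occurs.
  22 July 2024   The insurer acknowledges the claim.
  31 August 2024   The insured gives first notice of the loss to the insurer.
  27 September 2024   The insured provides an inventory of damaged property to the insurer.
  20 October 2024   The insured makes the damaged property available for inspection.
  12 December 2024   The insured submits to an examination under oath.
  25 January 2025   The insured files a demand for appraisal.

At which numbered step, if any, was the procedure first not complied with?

(1) due by 10 July 2024 + 48 days = 27 August 2024; done 31 August 2024 — 4 days late.
No need to go further; step 1 was not satisfied.

Step 1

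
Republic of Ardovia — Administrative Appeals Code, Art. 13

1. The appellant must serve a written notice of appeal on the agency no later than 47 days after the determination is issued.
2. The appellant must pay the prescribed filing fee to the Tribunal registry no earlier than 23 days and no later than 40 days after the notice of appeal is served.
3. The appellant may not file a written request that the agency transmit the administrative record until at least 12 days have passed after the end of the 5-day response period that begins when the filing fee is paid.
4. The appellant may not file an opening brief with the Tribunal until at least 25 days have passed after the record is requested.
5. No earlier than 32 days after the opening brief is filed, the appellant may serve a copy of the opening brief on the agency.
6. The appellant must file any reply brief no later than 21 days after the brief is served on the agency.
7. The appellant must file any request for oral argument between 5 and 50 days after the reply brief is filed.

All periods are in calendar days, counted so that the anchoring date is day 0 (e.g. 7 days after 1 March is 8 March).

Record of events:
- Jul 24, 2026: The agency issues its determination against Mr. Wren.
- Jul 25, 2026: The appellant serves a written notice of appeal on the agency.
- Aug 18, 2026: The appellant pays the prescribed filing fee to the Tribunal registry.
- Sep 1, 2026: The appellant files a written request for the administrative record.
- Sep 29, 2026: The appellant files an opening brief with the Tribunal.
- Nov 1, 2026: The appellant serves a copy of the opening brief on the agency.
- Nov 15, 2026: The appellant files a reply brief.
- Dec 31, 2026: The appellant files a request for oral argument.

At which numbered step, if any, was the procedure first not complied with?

(1) due by Jul 24, 2026 + 47 days = Sep 9, 2026; done Jul 25, 2026 — timely.
(2) the permitted window runs from Jul 25, 2026 + 23 = Aug 17, 2026 to Jul 25, 2026 + 40 = Sep 3, 2026; done Aug 18, 2026, which is between those dates.
(3) permitted from Aug 23, 2026 + 12 days = Sep 4, 2026 onward; done Sep 1, 2026 — 3 days too early.

Step 3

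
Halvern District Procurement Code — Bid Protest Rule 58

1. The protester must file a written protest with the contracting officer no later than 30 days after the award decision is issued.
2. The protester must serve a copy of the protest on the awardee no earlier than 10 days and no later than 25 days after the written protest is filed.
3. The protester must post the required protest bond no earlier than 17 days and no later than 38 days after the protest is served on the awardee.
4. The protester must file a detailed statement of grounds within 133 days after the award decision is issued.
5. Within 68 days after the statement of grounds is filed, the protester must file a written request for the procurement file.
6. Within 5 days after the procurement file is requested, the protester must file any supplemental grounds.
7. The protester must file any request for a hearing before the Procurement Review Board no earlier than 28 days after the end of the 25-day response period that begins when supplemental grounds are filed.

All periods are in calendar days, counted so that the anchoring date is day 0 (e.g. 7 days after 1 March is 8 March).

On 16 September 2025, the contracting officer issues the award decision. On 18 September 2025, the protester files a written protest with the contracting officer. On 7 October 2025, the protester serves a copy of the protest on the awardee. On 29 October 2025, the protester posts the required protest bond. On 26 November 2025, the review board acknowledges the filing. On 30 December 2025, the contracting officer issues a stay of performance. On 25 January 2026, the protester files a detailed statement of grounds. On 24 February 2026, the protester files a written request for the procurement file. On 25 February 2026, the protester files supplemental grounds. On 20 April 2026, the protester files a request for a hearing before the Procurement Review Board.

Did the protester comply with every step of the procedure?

Step 1 — counting 30 days from 16 September 2025 (when the award decision is issued) gives a deadline of 16 October 2025; completed 18 September 2025, before the deadline.
Step 2 — 10 and 25 days from 18 September 2025 (when the written protest is filed) are 28 September 2025 and 13 October 2025 respectively; 7 October 2025 falls inside that range.
Step 3 — 17 and 38 days from 7 October 2025 (when the protest is served on the awardee) are 24 October 2025 and 14 November 2025 respectively; 29 October 2025 falls inside that range.
Step 4 — counting 133 days from 16 September 2025 (when the award decision is issued) gives a deadline of 27 January 2026; done 25 January 2026 — timely.
Step 5 — counting 68 days from 25 January 2026 (when the statement of grounds is filed) gives a deadline of 3 April 2026; done 24 February 2026 — timely.
Step 6 — counting 5 days from 24 February 2026 (when the procurement file is requested) gives a deadline of 1 March 2026; completed 25 February 2026, before the deadline.
Step 7 — must wait 28 days from 22 March 2026 (end of the 25-day response period, which began when supplemental grounds are filed on 25 February 2026), so not before 19 April 2026; 20 April 2026 is on or after that date.

Yes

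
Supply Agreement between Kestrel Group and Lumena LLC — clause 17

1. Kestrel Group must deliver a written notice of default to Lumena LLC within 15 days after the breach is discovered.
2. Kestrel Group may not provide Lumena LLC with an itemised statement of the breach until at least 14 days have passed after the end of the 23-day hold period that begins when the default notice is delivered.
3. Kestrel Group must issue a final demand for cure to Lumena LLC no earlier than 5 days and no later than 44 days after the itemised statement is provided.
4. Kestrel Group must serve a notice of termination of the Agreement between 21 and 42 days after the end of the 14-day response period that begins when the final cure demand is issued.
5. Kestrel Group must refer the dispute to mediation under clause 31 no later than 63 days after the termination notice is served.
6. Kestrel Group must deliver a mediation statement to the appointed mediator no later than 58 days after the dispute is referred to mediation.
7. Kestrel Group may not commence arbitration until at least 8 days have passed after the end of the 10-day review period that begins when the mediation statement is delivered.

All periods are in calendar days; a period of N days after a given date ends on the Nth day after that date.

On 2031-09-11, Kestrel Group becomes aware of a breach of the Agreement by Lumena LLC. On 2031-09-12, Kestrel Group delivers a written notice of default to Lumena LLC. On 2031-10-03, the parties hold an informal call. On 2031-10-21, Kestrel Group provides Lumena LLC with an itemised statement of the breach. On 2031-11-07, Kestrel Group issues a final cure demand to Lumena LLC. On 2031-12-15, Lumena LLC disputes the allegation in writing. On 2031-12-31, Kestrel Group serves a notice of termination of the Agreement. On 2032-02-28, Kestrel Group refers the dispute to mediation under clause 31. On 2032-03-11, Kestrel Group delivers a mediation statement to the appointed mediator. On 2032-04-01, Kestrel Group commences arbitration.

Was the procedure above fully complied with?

Yes

Step 1: 15 days after 2031-09-11 (when the breach is discovered) is 2031-09-26; completed 2031-09-12, before the deadline.
Step 2: the earliest permitted date is 14 days after 2031-10-05 (end of the 23-day hold period, which began when the default notice is delivered on 2031-09-12), i.e. 2031-10-19; done 2031-10-21 — permitted.
Step 3: the window is 5–44 days after 2031-10-21 (when the itemised statement is provided), so 2031-10-26 through 2031-12-04; done 2031-11-07 — within the window.
Step 4: the window is 21–42 days after 2031-11-21 (end of the 14-day response period, which began when the final cure demand is issued on 2031-11-07), so 2031-12-12 through 2032-01-02; 2031-12-31 falls inside that range.
Step 5: 63 days after 2031-12-31 (when the termination notice is served) is 2032-03-03; done 2032-02-28 — timely.
Step 6: 58 days after 2032-02-28 (when the dispute is referred to mediation) is 2032-04-26; 2032-03-11 is within that limit.
Step 7: the earliest permitted date is 8 days after 2032-03-21 (end of the 10-day review period, which began when the mediation statement is delivered on 2032-03-11), i.e. 2032-03-29; 2032-04-01 is on or after that date.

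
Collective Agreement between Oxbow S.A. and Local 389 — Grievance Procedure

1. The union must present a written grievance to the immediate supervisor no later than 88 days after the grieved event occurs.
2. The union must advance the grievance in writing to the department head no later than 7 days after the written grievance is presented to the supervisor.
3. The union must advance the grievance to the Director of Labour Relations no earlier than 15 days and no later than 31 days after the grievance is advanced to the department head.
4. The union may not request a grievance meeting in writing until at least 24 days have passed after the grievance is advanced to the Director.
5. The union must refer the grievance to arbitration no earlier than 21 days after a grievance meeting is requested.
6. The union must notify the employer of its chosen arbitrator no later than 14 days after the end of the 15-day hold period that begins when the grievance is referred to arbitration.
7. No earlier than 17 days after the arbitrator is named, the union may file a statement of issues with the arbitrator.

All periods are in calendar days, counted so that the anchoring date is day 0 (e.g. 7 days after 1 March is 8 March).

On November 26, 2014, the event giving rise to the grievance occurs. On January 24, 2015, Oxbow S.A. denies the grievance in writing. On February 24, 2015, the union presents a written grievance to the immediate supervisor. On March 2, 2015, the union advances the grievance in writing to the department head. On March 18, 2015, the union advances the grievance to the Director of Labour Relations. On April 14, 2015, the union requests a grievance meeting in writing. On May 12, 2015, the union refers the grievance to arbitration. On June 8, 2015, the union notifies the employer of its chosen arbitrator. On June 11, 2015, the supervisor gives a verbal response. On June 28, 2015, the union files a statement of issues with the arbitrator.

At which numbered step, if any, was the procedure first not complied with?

Step 1

Step 1: 88 days after November 26, 2014 (when the grieved event occurs) is February 22, 2015; February 24, 2015 misses that deadline by 2 days.
The procedure was therefore not followed at step 1.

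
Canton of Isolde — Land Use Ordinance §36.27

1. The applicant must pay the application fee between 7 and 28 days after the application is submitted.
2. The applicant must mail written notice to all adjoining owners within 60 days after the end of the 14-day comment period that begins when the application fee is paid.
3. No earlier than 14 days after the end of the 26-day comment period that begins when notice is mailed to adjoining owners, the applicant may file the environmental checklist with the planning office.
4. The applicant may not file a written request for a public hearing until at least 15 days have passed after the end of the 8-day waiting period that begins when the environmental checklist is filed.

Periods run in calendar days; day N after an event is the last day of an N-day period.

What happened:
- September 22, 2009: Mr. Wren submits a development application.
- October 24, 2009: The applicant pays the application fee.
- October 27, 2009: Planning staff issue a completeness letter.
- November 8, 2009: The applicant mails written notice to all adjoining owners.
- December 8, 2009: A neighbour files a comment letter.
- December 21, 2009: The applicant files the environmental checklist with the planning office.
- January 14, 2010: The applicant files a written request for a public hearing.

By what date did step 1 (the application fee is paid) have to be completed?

October 20, 2009

Step 1 runs from September 22, 2009, when the application is submitted. The window is 7–28 days after September 22, 2009; it closes on October 20, 2009.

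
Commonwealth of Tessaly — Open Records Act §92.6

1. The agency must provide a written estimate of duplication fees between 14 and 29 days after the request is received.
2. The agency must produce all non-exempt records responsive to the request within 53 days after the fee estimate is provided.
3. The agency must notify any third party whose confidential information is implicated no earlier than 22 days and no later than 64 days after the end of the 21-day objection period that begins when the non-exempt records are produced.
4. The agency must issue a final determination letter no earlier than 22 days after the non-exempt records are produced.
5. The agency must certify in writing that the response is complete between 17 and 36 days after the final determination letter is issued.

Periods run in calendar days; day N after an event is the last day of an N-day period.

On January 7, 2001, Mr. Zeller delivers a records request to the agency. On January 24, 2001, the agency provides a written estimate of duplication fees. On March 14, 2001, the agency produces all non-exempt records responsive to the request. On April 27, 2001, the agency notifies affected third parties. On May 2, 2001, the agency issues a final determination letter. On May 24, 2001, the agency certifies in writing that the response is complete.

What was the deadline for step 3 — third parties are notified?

June 7, 2001

The non-exempt records are produced on March 14, 2001; the 21-day objection period therefore ends April 4, 2001, and step 3 runs from that date. The window is 22–64 days after April 4, 2001; it closes on June 7, 2001.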